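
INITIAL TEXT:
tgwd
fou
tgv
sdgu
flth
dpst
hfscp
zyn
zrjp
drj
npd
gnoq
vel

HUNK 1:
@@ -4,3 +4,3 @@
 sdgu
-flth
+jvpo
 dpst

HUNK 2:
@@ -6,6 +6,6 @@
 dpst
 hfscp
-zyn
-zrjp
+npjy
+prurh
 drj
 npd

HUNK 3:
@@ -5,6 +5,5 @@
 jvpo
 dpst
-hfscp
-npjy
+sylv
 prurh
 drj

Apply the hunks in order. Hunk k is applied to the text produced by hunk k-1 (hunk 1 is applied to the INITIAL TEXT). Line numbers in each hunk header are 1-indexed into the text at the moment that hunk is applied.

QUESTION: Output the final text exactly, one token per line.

Hunk 1: at line 4 remove [flth] add [jvpo] -> 13 lines: tgwd fou tgv sdgu jvpo dpst hfscp zyn zrjp drj npd gnoq vel
Hunk 2: at line 6 remove [zyn,zrjp] add [npjy,prurh] -> 13 lines: tgwd fou tgv sdgu jvpo dpst hfscp npjy prurh drj npd gnoq vel
Hunk 3: at line 5 remove [hfscp,npjy] add [sylv] -> 12 lines: tgwd fou tgv sdgu jvpo dpst sylv prurh drj npd gnoq vel

Answer: tgwd
fou
tgv
sdgu
jvpo
dpst
sylv
prurh
drj
npd
gnoq
vel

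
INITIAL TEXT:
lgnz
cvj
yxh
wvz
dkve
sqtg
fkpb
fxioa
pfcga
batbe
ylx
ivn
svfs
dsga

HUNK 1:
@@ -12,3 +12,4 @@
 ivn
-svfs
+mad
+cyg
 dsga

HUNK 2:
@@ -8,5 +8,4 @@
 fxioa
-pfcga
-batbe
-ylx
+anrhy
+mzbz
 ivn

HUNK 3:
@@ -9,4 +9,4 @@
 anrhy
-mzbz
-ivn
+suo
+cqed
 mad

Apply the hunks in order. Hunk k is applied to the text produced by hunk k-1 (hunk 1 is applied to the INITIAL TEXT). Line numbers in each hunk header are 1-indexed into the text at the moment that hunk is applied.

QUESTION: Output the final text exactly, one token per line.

Hunk 1: at line 12 remove [svfs] add [mad,cyg] -> 15 lines: lgnz cvj yxh wvz dkve sqtg fkpb fxioa pfcga batbe ylx ivn mad cyg dsga
Hunk 2: at line 8 remove [pfcga,batbe,ylx] add [anrhy,mzbz] -> 14 lines: lgnz cvj yxh wvz dkve sqtg fkpb fxioa anrhy mzbz ivn mad cyg dsga
Hunk 3: at line 9 remove [mzbz,ivn] add [suo,cqed] -> 14 lines: lgnz cvj yxh wvz dkve sqtg fkpb fxioa anrhy suo cqed mad cyg dsga

Answer: lgnz
cvj
yxh
wvz
dkve
sqtg
fkpb
fxioa
anrhy
suo
cqed
mad
cyg
dsga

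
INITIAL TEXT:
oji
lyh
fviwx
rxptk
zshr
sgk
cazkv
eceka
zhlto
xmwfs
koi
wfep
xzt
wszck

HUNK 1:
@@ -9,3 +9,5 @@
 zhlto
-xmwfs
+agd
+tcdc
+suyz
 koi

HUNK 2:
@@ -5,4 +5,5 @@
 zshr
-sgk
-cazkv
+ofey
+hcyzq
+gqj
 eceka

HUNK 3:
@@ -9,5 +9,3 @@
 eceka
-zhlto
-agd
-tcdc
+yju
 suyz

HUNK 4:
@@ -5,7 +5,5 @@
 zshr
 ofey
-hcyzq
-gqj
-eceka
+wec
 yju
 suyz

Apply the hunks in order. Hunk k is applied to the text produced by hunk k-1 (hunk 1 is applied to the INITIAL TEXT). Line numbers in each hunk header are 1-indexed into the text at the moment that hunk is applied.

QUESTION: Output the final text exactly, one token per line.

Answer: oji
lyh
fviwx
rxptk
zshr
ofey
wec
yju
suyz
koi
wfep
xzt
wszck

Derivation:
Hunk 1: at line 9 remove [xmwfs] add [agd,tcdc,suyz] -> 16 lines: oji lyh fviwx rxptk zshr sgk cazkv eceka zhlto agd tcdc suyz koi wfep xzt wszck
Hunk 2: at line 5 remove [sgk,cazkv] add [ofey,hcyzq,gqj] -> 17 lines: oji lyh fviwx rxptk zshr ofey hcyzq gqj eceka zhlto agd tcdc suyz koi wfep xzt wszck
Hunk 3: at line 9 remove [zhlto,agd,tcdc] add [yju] -> 15 lines: oji lyh fviwx rxptk zshr ofey hcyzq gqj eceka yju suyz koi wfep xzt wszck
Hunk 4: at line 5 remove [hcyzq,gqj,eceka] add [wec] -> 13 lines: oji lyh fviwx rxptk zshr ofey wec yju suyz koi wfep xzt wszck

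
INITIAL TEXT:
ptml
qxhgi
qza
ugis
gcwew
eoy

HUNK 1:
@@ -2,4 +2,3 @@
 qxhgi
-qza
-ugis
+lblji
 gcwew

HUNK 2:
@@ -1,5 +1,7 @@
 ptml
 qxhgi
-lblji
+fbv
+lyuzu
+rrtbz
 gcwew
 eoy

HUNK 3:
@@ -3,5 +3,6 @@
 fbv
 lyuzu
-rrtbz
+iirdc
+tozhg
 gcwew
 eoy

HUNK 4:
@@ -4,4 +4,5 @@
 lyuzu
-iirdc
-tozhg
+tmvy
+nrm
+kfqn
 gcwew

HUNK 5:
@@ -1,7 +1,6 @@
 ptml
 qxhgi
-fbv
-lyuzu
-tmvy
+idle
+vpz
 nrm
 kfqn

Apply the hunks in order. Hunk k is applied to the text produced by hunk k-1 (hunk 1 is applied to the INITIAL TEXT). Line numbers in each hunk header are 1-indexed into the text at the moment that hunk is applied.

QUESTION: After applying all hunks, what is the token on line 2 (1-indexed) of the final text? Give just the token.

Hunk 1: at line 2 remove [qza,ugis] add [lblji] -> 5 lines: ptml qxhgi lblji gcwew eoy
Hunk 2: at line 1 remove [lblji] add [fbv,lyuzu,rrtbz] -> 7 lines: ptml qxhgi fbv lyuzu rrtbz gcwew eoy
Hunk 3: at line 3 remove [rrtbz] add [iirdc,tozhg] -> 8 lines: ptml qxhgi fbv lyuzu iirdc tozhg gcwew eoy
Hunk 4: at line 4 remove [iirdc,tozhg] add [tmvy,nrm,kfqn] -> 9 lines: ptml qxhgi fbv lyuzu tmvy nrm kfqn gcwew eoy
Hunk 5: at line 1 remove [fbv,lyuzu,tmvy] add [idle,vpz] -> 8 lines: ptml qxhgi idle vpz nrm kfqn gcwew eoy
Final line 2: qxhgi

Answer: qxhgi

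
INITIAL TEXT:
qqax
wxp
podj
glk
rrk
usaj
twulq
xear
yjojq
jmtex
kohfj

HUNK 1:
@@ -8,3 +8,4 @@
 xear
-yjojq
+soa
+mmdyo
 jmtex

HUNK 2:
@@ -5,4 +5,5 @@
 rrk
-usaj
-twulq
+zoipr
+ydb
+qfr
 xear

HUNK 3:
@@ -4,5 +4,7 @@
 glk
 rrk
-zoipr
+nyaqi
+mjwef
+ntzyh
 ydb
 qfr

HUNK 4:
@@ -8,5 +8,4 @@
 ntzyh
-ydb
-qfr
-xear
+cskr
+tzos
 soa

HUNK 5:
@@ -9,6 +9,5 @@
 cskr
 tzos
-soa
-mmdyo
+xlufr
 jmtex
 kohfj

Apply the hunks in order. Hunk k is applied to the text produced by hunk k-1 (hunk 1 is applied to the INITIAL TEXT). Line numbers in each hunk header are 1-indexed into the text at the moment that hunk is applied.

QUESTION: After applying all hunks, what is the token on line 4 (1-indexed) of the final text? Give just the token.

Answer: glk

Derivation:
Hunk 1: at line 8 remove [yjojq] add [soa,mmdyo] -> 12 lines: qqax wxp podj glk rrk usaj twulq xear soa mmdyo jmtex kohfj
Hunk 2: at line 5 remove [usaj,twulq] add [zoipr,ydb,qfr] -> 13 lines: qqax wxp podj glk rrk zoipr ydb qfr xear soa mmdyo jmtex kohfj
Hunk 3: at line 4 remove [zoipr] add [nyaqi,mjwef,ntzyh] -> 15 lines: qqax wxp podj glk rrk nyaqi mjwef ntzyh ydb qfr xear soa mmdyo jmtex kohfj
Hunk 4: at line 8 remove [ydb,qfr,xear] add [cskr,tzos] -> 14 lines: qqax wxp podj glk rrk nyaqi mjwef ntzyh cskr tzos soa mmdyo jmtex kohfj
Hunk 5: at line 9 remove [soa,mmdyo] add [xlufr] -> 13 lines: qqax wxp podj glk rrk nyaqi mjwef ntzyh cskr tzos xlufr jmtex kohfj
Final line 4: glk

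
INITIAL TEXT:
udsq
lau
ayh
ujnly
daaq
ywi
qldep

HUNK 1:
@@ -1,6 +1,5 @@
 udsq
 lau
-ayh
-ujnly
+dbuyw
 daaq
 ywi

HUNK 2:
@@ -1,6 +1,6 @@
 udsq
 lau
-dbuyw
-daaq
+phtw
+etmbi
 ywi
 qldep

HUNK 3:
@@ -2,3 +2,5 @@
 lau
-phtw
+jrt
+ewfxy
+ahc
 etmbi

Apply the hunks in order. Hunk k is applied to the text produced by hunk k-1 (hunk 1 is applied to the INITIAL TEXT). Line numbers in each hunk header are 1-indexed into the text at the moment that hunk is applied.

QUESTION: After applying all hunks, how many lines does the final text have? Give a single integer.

Answer: 8

Derivation:
Hunk 1: at line 1 remove [ayh,ujnly] add [dbuyw] -> 6 lines: udsq lau dbuyw daaq ywi qldep
Hunk 2: at line 1 remove [dbuyw,daaq] add [phtw,etmbi] -> 6 lines: udsq lau phtw etmbi ywi qldep
Hunk 3: at line 2 remove [phtw] add [jrt,ewfxy,ahc] -> 8 lines: udsq lau jrt ewfxy ahc etmbi ywi qldep
Final line count: 8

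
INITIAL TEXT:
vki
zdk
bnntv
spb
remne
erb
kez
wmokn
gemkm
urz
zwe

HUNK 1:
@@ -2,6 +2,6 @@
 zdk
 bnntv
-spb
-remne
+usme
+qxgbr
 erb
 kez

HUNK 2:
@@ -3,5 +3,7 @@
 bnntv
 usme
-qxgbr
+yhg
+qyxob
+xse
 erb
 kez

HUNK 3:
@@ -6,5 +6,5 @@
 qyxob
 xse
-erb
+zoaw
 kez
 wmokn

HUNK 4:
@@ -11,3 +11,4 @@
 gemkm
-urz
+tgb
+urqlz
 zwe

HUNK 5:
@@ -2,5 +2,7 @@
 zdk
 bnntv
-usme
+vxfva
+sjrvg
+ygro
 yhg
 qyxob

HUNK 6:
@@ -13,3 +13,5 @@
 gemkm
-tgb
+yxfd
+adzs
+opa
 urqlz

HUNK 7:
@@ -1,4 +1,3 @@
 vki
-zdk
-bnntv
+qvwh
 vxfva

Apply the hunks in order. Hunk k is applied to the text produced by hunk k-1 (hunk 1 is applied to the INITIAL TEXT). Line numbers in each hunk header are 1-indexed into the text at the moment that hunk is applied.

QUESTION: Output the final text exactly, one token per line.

Answer: vki
qvwh
vxfva
sjrvg
ygro
yhg
qyxob
xse
zoaw
kez
wmokn
gemkm
yxfd
adzs
opa
urqlz
zwe

Derivation:
Hunk 1: at line 2 remove [spb,remne] add [usme,qxgbr] -> 11 lines: vki zdk bnntv usme qxgbr erb kez wmokn gemkm urz zwe
Hunk 2: at line 3 remove [qxgbr] add [yhg,qyxob,xse] -> 13 lines: vki zdk bnntv usme yhg qyxob xse erb kez wmokn gemkm urz zwe
Hunk 3: at line 6 remove [erb] add [zoaw] -> 13 lines: vki zdk bnntv usme yhg qyxob xse zoaw kez wmokn gemkm urz zwe
Hunk 4: at line 11 remove [urz] add [tgb,urqlz] -> 14 lines: vki zdk bnntv usme yhg qyxob xse zoaw kez wmokn gemkm tgb urqlz zwe
Hunk 5: at line 2 remove [usme] add [vxfva,sjrvg,ygro] -> 16 lines: vki zdk bnntv vxfva sjrvg ygro yhg qyxob xse zoaw kez wmokn gemkm tgb urqlz zwe
Hunk 6: at line 13 remove [tgb] add [yxfd,adzs,opa] -> 18 lines: vki zdk bnntv vxfva sjrvg ygro yhg qyxob xse zoaw kez wmokn gemkm yxfd adzs opa urqlz zwe
Hunk 7: at line 1 remove [zdk,bnntv] add [qvwh] -> 17 lines: vki qvwh vxfva sjrvg ygro yhg qyxob xse zoaw kez wmokn gemkm yxfd adzs opa urqlz zwe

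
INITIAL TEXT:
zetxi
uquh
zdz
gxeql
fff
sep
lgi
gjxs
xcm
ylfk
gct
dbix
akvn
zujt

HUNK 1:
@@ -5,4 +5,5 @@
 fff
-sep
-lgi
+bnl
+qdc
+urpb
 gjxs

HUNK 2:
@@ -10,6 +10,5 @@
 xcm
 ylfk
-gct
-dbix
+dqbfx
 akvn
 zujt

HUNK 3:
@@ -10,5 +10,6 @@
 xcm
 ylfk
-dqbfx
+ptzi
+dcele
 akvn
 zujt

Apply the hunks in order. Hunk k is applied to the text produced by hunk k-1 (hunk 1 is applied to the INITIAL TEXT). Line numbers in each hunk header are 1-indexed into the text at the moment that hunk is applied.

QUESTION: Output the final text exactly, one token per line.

Answer: zetxi
uquh
zdz
gxeql
fff
bnl
qdc
urpb
gjxs
xcm
ylfk
ptzi
dcele
akvn
zujt

Derivation:
Hunk 1: at line 5 remove [sep,lgi] add [bnl,qdc,urpb] -> 15 lines: zetxi uquh zdz gxeql fff bnl qdc urpb gjxs xcm ylfk gct dbix akvn zujt
Hunk 2: at line 10 remove [gct,dbix] add [dqbfx] -> 14 lines: zetxi uquh zdz gxeql fff bnl qdc urpb gjxs xcm ylfk dqbfx akvn zujt
Hunk 3: at line 10 remove [dqbfx] add [ptzi,dcele] -> 15 lines: zetxi uquh zdz gxeql fff bnl qdc urpb gjxs xcm ylfk ptzi dcele akvn zujt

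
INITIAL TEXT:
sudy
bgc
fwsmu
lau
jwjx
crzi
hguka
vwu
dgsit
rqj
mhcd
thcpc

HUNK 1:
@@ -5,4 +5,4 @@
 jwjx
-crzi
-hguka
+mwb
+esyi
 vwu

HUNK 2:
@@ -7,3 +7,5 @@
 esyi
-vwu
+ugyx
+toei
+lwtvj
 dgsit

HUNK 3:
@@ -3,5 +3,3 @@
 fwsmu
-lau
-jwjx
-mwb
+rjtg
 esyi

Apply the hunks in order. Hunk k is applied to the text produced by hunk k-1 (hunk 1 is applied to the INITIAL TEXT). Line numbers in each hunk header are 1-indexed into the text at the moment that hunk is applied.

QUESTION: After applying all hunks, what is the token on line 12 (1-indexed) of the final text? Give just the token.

Hunk 1: at line 5 remove [crzi,hguka] add [mwb,esyi] -> 12 lines: sudy bgc fwsmu lau jwjx mwb esyi vwu dgsit rqj mhcd thcpc
Hunk 2: at line 7 remove [vwu] add [ugyx,toei,lwtvj] -> 14 lines: sudy bgc fwsmu lau jwjx mwb esyi ugyx toei lwtvj dgsit rqj mhcd thcpc
Hunk 3: at line 3 remove [lau,jwjx,mwb] add [rjtg] -> 12 lines: sudy bgc fwsmu rjtg esyi ugyx toei lwtvj dgsit rqj mhcd thcpc
Final line 12: thcpc

Answer: thcpc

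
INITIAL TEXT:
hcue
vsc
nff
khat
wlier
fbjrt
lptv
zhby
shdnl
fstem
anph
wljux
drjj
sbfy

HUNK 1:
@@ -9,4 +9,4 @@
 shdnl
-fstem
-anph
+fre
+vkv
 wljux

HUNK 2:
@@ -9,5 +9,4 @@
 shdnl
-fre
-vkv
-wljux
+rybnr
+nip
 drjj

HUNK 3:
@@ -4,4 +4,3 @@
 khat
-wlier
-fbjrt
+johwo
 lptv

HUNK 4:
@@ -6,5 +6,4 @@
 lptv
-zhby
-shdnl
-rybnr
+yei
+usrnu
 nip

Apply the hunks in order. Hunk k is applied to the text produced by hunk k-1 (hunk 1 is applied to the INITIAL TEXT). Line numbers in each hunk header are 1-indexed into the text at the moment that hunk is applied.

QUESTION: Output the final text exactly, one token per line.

Answer: hcue
vsc
nff
khat
johwo
lptv
yei
usrnu
nip
drjj
sbfy

Derivation:
Hunk 1: at line 9 remove [fstem,anph] add [fre,vkv] -> 14 lines: hcue vsc nff khat wlier fbjrt lptv zhby shdnl fre vkv wljux drjj sbfy
Hunk 2: at line 9 remove [fre,vkv,wljux] add [rybnr,nip] -> 13 lines: hcue vsc nff khat wlier fbjrt lptv zhby shdnl rybnr nip drjj sbfy
Hunk 3: at line 4 remove [wlier,fbjrt] add [johwo] -> 12 lines: hcue vsc nff khat johwo lptv zhby shdnl rybnr nip drjj sbfy
Hunk 4: at line 6 remove [zhby,shdnl,rybnr] add [yei,usrnu] -> 11 lines: hcue vsc nff khat johwo lptv yei usrnu nip drjj sbfy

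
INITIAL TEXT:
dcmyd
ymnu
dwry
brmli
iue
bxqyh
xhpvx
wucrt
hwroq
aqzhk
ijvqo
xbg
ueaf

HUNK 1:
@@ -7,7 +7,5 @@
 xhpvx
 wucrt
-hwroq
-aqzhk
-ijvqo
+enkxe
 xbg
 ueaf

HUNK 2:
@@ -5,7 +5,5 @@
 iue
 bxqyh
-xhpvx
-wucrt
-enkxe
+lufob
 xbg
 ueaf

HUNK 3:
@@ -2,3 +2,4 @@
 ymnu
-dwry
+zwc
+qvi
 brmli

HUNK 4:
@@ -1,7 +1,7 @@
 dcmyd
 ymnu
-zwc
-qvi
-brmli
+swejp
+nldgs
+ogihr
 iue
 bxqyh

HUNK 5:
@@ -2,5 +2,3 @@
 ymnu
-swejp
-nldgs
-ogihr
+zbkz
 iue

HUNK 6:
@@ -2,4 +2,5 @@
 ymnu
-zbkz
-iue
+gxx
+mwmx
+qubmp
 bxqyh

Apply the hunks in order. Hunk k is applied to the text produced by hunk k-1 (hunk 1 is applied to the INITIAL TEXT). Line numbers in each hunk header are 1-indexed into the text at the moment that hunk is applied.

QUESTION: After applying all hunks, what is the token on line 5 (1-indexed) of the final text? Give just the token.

Hunk 1: at line 7 remove [hwroq,aqzhk,ijvqo] add [enkxe] -> 11 lines: dcmyd ymnu dwry brmli iue bxqyh xhpvx wucrt enkxe xbg ueaf
Hunk 2: at line 5 remove [xhpvx,wucrt,enkxe] add [lufob] -> 9 lines: dcmyd ymnu dwry brmli iue bxqyh lufob xbg ueaf
Hunk 3: at line 2 remove [dwry] add [zwc,qvi] -> 10 lines: dcmyd ymnu zwc qvi brmli iue bxqyh lufob xbg ueaf
Hunk 4: at line 1 remove [zwc,qvi,brmli] add [swejp,nldgs,ogihr] -> 10 lines: dcmyd ymnu swejp nldgs ogihr iue bxqyh lufob xbg ueaf
Hunk 5: at line 2 remove [swejp,nldgs,ogihr] add [zbkz] -> 8 lines: dcmyd ymnu zbkz iue bxqyh lufob xbg ueaf
Hunk 6: at line 2 remove [zbkz,iue] add [gxx,mwmx,qubmp] -> 9 lines: dcmyd ymnu gxx mwmx qubmp bxqyh lufob xbg ueaf
Final line 5: qubmp

Answer: qubmp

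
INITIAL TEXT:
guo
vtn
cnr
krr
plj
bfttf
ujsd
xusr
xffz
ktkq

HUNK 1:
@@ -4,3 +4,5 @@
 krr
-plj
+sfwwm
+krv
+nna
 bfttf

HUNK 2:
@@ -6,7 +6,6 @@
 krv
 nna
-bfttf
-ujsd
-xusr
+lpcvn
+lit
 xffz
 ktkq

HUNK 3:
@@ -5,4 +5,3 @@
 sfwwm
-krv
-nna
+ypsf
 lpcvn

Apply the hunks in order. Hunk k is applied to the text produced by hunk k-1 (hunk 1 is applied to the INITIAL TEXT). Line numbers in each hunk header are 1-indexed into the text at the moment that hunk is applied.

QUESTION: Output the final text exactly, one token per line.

Hunk 1: at line 4 remove [plj] add [sfwwm,krv,nna] -> 12 lines: guo vtn cnr krr sfwwm krv nna bfttf ujsd xusr xffz ktkq
Hunk 2: at line 6 remove [bfttf,ujsd,xusr] add [lpcvn,lit] -> 11 lines: guo vtn cnr krr sfwwm krv nna lpcvn lit xffz ktkq
Hunk 3: at line 5 remove [krv,nna] add [ypsf] -> 10 lines: guo vtn cnr krr sfwwm ypsf lpcvn lit xffz ktkq

Answer: guo
vtn
cnr
krr
sfwwm
ypsf
lpcvn
lit
xffz
ktkq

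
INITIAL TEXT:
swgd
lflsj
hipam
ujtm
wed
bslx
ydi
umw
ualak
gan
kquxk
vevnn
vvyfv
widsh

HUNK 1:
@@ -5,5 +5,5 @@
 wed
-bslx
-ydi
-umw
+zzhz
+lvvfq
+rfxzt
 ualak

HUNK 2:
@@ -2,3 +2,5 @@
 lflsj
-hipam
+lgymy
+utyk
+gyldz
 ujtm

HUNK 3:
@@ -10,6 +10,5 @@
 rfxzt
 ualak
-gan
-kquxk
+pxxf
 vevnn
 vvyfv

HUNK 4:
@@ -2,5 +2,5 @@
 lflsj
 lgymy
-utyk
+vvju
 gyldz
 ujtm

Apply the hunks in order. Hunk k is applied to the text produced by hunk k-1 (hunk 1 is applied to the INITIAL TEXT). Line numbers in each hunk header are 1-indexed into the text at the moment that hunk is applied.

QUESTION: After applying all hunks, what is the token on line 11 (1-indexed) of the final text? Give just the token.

Hunk 1: at line 5 remove [bslx,ydi,umw] add [zzhz,lvvfq,rfxzt] -> 14 lines: swgd lflsj hipam ujtm wed zzhz lvvfq rfxzt ualak gan kquxk vevnn vvyfv widsh
Hunk 2: at line 2 remove [hipam] add [lgymy,utyk,gyldz] -> 16 lines: swgd lflsj lgymy utyk gyldz ujtm wed zzhz lvvfq rfxzt ualak gan kquxk vevnn vvyfv widsh
Hunk 3: at line 10 remove [gan,kquxk] add [pxxf] -> 15 lines: swgd lflsj lgymy utyk gyldz ujtm wed zzhz lvvfq rfxzt ualak pxxf vevnn vvyfv widsh
Hunk 4: at line 2 remove [utyk] add [vvju] -> 15 lines: swgd lflsj lgymy vvju gyldz ujtm wed zzhz lvvfq rfxzt ualak pxxf vevnn vvyfv widsh
Final line 11: ualak

Answer: ualak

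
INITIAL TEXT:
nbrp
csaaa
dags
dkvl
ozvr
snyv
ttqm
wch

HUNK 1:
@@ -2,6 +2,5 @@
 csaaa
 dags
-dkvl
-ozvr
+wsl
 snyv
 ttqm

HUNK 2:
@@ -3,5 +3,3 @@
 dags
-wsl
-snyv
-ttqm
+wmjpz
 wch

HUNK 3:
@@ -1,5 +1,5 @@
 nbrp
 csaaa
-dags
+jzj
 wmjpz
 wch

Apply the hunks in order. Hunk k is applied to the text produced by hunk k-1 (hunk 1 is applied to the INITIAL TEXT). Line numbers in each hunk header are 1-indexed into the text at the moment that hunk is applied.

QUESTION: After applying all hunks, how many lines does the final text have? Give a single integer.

Hunk 1: at line 2 remove [dkvl,ozvr] add [wsl] -> 7 lines: nbrp csaaa dags wsl snyv ttqm wch
Hunk 2: at line 3 remove [wsl,snyv,ttqm] add [wmjpz] -> 5 lines: nbrp csaaa dags wmjpz wch
Hunk 3: at line 1 remove [dags] add [jzj] -> 5 lines: nbrp csaaa jzj wmjpz wch
Final line count: 5

Answer: 5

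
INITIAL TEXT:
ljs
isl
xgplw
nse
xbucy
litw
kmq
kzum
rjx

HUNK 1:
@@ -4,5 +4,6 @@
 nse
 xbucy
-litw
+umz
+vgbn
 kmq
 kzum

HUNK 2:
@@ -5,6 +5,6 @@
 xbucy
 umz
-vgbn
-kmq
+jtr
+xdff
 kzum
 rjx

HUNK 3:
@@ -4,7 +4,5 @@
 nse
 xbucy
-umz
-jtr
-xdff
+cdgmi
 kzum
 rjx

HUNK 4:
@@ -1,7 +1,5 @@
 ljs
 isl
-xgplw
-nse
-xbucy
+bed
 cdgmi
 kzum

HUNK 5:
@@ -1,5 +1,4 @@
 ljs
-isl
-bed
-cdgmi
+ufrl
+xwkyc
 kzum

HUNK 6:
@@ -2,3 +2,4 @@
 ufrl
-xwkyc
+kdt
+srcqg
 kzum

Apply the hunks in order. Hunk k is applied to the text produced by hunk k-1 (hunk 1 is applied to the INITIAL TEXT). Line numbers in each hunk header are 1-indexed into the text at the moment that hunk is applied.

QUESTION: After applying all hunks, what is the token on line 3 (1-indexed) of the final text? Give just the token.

Hunk 1: at line 4 remove [litw] add [umz,vgbn] -> 10 lines: ljs isl xgplw nse xbucy umz vgbn kmq kzum rjx
Hunk 2: at line 5 remove [vgbn,kmq] add [jtr,xdff] -> 10 lines: ljs isl xgplw nse xbucy umz jtr xdff kzum rjx
Hunk 3: at line 4 remove [umz,jtr,xdff] add [cdgmi] -> 8 lines: ljs isl xgplw nse xbucy cdgmi kzum rjx
Hunk 4: at line 1 remove [xgplw,nse,xbucy] add [bed] -> 6 lines: ljs isl bed cdgmi kzum rjx
Hunk 5: at line 1 remove [isl,bed,cdgmi] add [ufrl,xwkyc] -> 5 lines: ljs ufrl xwkyc kzum rjx
Hunk 6: at line 2 remove [xwkyc] add [kdt,srcqg] -> 6 lines: ljs ufrl kdt srcqg kzum rjx
Final line 3: kdt

Answer: kdt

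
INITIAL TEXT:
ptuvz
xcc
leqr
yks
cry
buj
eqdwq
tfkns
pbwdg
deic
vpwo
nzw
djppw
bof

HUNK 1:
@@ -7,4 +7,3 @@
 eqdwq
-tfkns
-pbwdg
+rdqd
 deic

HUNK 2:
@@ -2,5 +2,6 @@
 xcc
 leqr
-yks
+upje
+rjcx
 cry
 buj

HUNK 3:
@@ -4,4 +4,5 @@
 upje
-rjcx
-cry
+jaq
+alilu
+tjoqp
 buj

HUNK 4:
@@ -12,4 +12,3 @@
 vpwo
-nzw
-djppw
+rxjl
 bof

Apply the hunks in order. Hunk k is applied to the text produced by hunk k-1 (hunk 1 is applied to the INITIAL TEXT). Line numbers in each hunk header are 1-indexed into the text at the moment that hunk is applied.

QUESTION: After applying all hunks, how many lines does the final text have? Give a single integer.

Answer: 14

Derivation:
Hunk 1: at line 7 remove [tfkns,pbwdg] add [rdqd] -> 13 lines: ptuvz xcc leqr yks cry buj eqdwq rdqd deic vpwo nzw djppw bof
Hunk 2: at line 2 remove [yks] add [upje,rjcx] -> 14 lines: ptuvz xcc leqr upje rjcx cry buj eqdwq rdqd deic vpwo nzw djppw bof
Hunk 3: at line 4 remove [rjcx,cry] add [jaq,alilu,tjoqp] -> 15 lines: ptuvz xcc leqr upje jaq alilu tjoqp buj eqdwq rdqd deic vpwo nzw djppw bof
Hunk 4: at line 12 remove [nzw,djppw] add [rxjl] -> 14 lines: ptuvz xcc leqr upje jaq alilu tjoqp buj eqdwq rdqd deic vpwo rxjl bof
Final line count: 14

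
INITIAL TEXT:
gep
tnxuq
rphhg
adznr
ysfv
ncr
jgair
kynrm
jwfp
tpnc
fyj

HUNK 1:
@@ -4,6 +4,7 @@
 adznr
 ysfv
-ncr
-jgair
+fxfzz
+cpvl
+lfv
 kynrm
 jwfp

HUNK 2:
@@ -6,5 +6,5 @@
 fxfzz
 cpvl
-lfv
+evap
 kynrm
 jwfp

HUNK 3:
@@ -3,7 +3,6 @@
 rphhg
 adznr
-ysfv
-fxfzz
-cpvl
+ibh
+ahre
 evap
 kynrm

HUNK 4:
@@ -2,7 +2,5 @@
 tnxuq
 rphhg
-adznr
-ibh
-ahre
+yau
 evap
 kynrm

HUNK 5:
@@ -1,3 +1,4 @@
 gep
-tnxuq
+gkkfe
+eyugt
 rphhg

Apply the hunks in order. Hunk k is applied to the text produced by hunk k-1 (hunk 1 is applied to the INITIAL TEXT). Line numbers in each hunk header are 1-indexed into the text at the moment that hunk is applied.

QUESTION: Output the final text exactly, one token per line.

Hunk 1: at line 4 remove [ncr,jgair] add [fxfzz,cpvl,lfv] -> 12 lines: gep tnxuq rphhg adznr ysfv fxfzz cpvl lfv kynrm jwfp tpnc fyj
Hunk 2: at line 6 remove [lfv] add [evap] -> 12 lines: gep tnxuq rphhg adznr ysfv fxfzz cpvl evap kynrm jwfp tpnc fyj
Hunk 3: at line 3 remove [ysfv,fxfzz,cpvl] add [ibh,ahre] -> 11 lines: gep tnxuq rphhg adznr ibh ahre evap kynrm jwfp tpnc fyj
Hunk 4: at line 2 remove [adznr,ibh,ahre] add [yau] -> 9 lines: gep tnxuq rphhg yau evap kynrm jwfp tpnc fyj
Hunk 5: at line 1 remove [tnxuq] add [gkkfe,eyugt] -> 10 lines: gep gkkfe eyugt rphhg yau evap kynrm jwfp tpnc fyj

Answer: gep
gkkfe
eyugt
rphhg
yau
evap
kynrm
jwfp
tpnc
fyj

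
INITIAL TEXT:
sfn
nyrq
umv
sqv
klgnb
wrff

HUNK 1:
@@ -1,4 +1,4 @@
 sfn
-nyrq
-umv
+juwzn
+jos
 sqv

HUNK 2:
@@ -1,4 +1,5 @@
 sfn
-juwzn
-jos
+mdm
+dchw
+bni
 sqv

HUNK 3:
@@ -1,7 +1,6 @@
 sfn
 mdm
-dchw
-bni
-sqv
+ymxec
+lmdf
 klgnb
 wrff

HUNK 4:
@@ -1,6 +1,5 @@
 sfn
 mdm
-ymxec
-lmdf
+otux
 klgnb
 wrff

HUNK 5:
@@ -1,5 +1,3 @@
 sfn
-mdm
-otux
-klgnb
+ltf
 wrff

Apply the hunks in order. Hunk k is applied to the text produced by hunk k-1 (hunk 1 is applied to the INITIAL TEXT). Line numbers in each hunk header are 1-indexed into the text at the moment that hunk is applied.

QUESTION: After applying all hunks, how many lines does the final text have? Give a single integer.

Answer: 3

Derivation:
Hunk 1: at line 1 remove [nyrq,umv] add [juwzn,jos] -> 6 lines: sfn juwzn jos sqv klgnb wrff
Hunk 2: at line 1 remove [juwzn,jos] add [mdm,dchw,bni] -> 7 lines: sfn mdm dchw bni sqv klgnb wrff
Hunk 3: at line 1 remove [dchw,bni,sqv] add [ymxec,lmdf] -> 6 lines: sfn mdm ymxec lmdf klgnb wrff
Hunk 4: at line 1 remove [ymxec,lmdf] add [otux] -> 5 lines: sfn mdm otux klgnb wrff
Hunk 5: at line 1 remove [mdm,otux,klgnb] add [ltf] -> 3 lines: sfn ltf wrff
Final line count: 3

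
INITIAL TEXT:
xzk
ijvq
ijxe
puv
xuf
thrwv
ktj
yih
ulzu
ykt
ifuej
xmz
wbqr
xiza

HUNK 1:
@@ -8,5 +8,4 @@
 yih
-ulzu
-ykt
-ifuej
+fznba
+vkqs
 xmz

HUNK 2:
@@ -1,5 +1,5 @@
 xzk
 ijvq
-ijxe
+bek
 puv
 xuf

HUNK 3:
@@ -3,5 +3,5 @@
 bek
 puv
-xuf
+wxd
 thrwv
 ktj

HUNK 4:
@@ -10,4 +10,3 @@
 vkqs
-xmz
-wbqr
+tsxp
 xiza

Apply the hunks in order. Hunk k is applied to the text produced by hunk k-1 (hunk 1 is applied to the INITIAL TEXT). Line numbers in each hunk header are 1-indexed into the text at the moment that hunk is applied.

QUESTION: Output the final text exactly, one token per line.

Answer: xzk
ijvq
bek
puv
wxd
thrwv
ktj
yih
fznba
vkqs
tsxp
xiza

Derivation:
Hunk 1: at line 8 remove [ulzu,ykt,ifuej] add [fznba,vkqs] -> 13 lines: xzk ijvq ijxe puv xuf thrwv ktj yih fznba vkqs xmz wbqr xiza
Hunk 2: at line 1 remove [ijxe] add [bek] -> 13 lines: xzk ijvq bek puv xuf thrwv ktj yih fznba vkqs xmz wbqr xiza
Hunk 3: at line 3 remove [xuf] add [wxd] -> 13 lines: xzk ijvq bek puv wxd thrwv ktj yih fznba vkqs xmz wbqr xiza
Hunk 4: at line 10 remove [xmz,wbqr] add [tsxp] -> 12 lines: xzk ijvq bek puv wxd thrwv ktj yih fznba vkqs tsxp xiza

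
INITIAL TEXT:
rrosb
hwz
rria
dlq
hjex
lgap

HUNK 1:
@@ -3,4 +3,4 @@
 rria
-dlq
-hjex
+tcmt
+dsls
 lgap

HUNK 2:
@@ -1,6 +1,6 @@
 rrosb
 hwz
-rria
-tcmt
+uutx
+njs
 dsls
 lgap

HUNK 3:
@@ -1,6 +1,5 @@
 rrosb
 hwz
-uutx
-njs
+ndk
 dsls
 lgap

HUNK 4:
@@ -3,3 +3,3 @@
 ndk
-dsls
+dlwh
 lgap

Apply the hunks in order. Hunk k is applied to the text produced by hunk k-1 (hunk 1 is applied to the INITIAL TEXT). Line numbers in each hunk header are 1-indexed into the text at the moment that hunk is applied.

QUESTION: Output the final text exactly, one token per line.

Answer: rrosb
hwz
ndk
dlwh
lgap

Derivation:
Hunk 1: at line 3 remove [dlq,hjex] add [tcmt,dsls] -> 6 lines: rrosb hwz rria tcmt dsls lgap
Hunk 2: at line 1 remove [rria,tcmt] add [uutx,njs] -> 6 lines: rrosb hwz uutx njs dsls lgap
Hunk 3: at line 1 remove [uutx,njs] add [ndk] -> 5 lines: rrosb hwz ndk dsls lgap
Hunk 4: at line 3 remove [dsls] add [dlwh] -> 5 lines: rrosb hwz ndk dlwh lgap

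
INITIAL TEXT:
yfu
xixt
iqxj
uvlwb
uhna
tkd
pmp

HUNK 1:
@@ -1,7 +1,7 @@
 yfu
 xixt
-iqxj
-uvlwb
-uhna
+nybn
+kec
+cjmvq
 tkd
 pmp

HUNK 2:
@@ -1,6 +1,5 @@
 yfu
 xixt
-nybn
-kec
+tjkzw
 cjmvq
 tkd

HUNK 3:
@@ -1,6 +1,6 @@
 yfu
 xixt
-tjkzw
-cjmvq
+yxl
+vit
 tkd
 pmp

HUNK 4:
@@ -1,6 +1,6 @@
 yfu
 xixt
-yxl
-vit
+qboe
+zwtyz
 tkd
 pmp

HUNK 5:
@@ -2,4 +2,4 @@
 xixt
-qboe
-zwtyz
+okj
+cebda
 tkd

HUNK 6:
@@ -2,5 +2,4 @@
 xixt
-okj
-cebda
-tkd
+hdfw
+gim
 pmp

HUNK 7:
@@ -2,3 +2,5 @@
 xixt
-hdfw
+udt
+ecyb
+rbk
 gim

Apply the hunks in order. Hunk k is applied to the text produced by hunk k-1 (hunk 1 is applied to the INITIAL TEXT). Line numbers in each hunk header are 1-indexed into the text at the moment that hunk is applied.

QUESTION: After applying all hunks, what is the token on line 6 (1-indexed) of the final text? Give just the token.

Answer: gim

Derivation:
Hunk 1: at line 1 remove [iqxj,uvlwb,uhna] add [nybn,kec,cjmvq] -> 7 lines: yfu xixt nybn kec cjmvq tkd pmp
Hunk 2: at line 1 remove [nybn,kec] add [tjkzw] -> 6 lines: yfu xixt tjkzw cjmvq tkd pmp
Hunk 3: at line 1 remove [tjkzw,cjmvq] add [yxl,vit] -> 6 lines: yfu xixt yxl vit tkd pmp
Hunk 4: at line 1 remove [yxl,vit] add [qboe,zwtyz] -> 6 lines: yfu xixt qboe zwtyz tkd pmp
Hunk 5: at line 2 remove [qboe,zwtyz] add [okj,cebda] -> 6 lines: yfu xixt okj cebda tkd pmp
Hunk 6: at line 2 remove [okj,cebda,tkd] add [hdfw,gim] -> 5 lines: yfu xixt hdfw gim pmp
Hunk 7: at line 2 remove [hdfw] add [udt,ecyb,rbk] -> 7 lines: yfu xixt udt ecyb rbk gim pmp
Final line 6: gim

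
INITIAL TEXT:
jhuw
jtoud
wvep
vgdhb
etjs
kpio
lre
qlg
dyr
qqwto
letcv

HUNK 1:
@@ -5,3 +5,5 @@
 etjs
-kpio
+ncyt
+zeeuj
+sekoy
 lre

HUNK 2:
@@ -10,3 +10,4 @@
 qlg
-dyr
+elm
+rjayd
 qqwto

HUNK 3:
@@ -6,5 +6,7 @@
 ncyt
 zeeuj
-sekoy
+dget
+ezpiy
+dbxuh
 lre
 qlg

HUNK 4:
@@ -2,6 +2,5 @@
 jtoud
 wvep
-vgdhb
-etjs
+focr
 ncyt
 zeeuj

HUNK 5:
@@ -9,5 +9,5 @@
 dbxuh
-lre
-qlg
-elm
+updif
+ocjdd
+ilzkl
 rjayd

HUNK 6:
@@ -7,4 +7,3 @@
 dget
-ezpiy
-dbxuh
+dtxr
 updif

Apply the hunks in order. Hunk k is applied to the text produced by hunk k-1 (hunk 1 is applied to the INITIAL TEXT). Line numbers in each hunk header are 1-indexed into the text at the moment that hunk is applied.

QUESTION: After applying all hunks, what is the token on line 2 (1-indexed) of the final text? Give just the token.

Answer: jtoud

Derivation:
Hunk 1: at line 5 remove [kpio] add [ncyt,zeeuj,sekoy] -> 13 lines: jhuw jtoud wvep vgdhb etjs ncyt zeeuj sekoy lre qlg dyr qqwto letcv
Hunk 2: at line 10 remove [dyr] add [elm,rjayd] -> 14 lines: jhuw jtoud wvep vgdhb etjs ncyt zeeuj sekoy lre qlg elm rjayd qqwto letcv
Hunk 3: at line 6 remove [sekoy] add [dget,ezpiy,dbxuh] -> 16 lines: jhuw jtoud wvep vgdhb etjs ncyt zeeuj dget ezpiy dbxuh lre qlg elm rjayd qqwto letcv
Hunk 4: at line 2 remove [vgdhb,etjs] add [focr] -> 15 lines: jhuw jtoud wvep focr ncyt zeeuj dget ezpiy dbxuh lre qlg elm rjayd qqwto letcv
Hunk 5: at line 9 remove [lre,qlg,elm] add [updif,ocjdd,ilzkl] -> 15 lines: jhuw jtoud wvep focr ncyt zeeuj dget ezpiy dbxuh updif ocjdd ilzkl rjayd qqwto letcv
Hunk 6: at line 7 remove [ezpiy,dbxuh] add [dtxr] -> 14 lines: jhuw jtoud wvep focr ncyt zeeuj dget dtxr updif ocjdd ilzkl rjayd qqwto letcv
Final line 2: jtoud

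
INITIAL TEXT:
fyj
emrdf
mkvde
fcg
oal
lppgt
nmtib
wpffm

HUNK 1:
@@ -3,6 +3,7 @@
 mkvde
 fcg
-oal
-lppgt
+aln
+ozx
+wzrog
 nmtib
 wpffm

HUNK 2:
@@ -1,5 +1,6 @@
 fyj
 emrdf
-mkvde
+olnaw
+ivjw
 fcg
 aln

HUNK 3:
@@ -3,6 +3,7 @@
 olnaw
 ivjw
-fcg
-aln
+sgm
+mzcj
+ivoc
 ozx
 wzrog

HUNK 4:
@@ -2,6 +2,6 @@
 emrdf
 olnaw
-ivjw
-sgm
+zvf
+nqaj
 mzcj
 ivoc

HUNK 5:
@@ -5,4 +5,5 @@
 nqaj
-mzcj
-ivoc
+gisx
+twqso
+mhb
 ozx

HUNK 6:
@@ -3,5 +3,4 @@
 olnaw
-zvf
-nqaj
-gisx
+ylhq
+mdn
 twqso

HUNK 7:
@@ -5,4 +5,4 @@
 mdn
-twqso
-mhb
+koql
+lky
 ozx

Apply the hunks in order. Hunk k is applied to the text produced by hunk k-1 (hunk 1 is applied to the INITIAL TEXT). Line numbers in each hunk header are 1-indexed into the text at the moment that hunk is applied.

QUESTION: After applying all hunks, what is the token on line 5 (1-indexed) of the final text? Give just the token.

Answer: mdn

Derivation:
Hunk 1: at line 3 remove [oal,lppgt] add [aln,ozx,wzrog] -> 9 lines: fyj emrdf mkvde fcg aln ozx wzrog nmtib wpffm
Hunk 2: at line 1 remove [mkvde] add [olnaw,ivjw] -> 10 lines: fyj emrdf olnaw ivjw fcg aln ozx wzrog nmtib wpffm
Hunk 3: at line 3 remove [fcg,aln] add [sgm,mzcj,ivoc] -> 11 lines: fyj emrdf olnaw ivjw sgm mzcj ivoc ozx wzrog nmtib wpffm
Hunk 4: at line 2 remove [ivjw,sgm] add [zvf,nqaj] -> 11 lines: fyj emrdf olnaw zvf nqaj mzcj ivoc ozx wzrog nmtib wpffm
Hunk 5: at line 5 remove [mzcj,ivoc] add [gisx,twqso,mhb] -> 12 lines: fyj emrdf olnaw zvf nqaj gisx twqso mhb ozx wzrog nmtib wpffm
Hunk 6: at line 3 remove [zvf,nqaj,gisx] add [ylhq,mdn] -> 11 lines: fyj emrdf olnaw ylhq mdn twqso mhb ozx wzrog nmtib wpffm
Hunk 7: at line 5 remove [twqso,mhb] add [koql,lky] -> 11 lines: fyj emrdf olnaw ylhq mdn koql lky ozx wzrog nmtib wpffm
Final line 5: mdn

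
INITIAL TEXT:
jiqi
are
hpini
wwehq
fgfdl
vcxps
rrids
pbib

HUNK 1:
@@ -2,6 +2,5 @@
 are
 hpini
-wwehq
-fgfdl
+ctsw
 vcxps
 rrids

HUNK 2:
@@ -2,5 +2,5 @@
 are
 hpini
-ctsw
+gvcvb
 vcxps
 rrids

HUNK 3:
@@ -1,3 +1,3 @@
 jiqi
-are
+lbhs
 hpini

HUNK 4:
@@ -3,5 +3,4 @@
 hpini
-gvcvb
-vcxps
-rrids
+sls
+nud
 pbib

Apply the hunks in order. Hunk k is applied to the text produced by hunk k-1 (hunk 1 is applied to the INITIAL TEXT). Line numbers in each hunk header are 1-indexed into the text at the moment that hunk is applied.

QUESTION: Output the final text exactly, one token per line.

Hunk 1: at line 2 remove [wwehq,fgfdl] add [ctsw] -> 7 lines: jiqi are hpini ctsw vcxps rrids pbib
Hunk 2: at line 2 remove [ctsw] add [gvcvb] -> 7 lines: jiqi are hpini gvcvb vcxps rrids pbib
Hunk 3: at line 1 remove [are] add [lbhs] -> 7 lines: jiqi lbhs hpini gvcvb vcxps rrids pbib
Hunk 4: at line 3 remove [gvcvb,vcxps,rrids] add [sls,nud] -> 6 lines: jiqi lbhs hpini sls nud pbib

Answer: jiqi
lbhs
hpini
sls
nud
pbib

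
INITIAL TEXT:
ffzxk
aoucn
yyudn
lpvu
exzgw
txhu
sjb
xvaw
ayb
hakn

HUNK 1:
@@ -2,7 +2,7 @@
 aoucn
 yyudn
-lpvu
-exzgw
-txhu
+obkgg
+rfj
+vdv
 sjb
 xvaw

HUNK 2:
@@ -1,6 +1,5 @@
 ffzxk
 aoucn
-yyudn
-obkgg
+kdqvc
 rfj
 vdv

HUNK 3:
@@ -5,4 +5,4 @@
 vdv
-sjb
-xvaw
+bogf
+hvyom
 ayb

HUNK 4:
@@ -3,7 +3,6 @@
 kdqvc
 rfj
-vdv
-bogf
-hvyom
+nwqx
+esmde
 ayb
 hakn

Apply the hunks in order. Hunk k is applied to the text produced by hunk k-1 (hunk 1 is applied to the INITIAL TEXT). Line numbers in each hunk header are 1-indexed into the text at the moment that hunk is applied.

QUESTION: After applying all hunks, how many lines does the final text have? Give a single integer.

Hunk 1: at line 2 remove [lpvu,exzgw,txhu] add [obkgg,rfj,vdv] -> 10 lines: ffzxk aoucn yyudn obkgg rfj vdv sjb xvaw ayb hakn
Hunk 2: at line 1 remove [yyudn,obkgg] add [kdqvc] -> 9 lines: ffzxk aoucn kdqvc rfj vdv sjb xvaw ayb hakn
Hunk 3: at line 5 remove [sjb,xvaw] add [bogf,hvyom] -> 9 lines: ffzxk aoucn kdqvc rfj vdv bogf hvyom ayb hakn
Hunk 4: at line 3 remove [vdv,bogf,hvyom] add [nwqx,esmde] -> 8 lines: ffzxk aoucn kdqvc rfj nwqx esmde ayb hakn
Final line count: 8

Answer: 8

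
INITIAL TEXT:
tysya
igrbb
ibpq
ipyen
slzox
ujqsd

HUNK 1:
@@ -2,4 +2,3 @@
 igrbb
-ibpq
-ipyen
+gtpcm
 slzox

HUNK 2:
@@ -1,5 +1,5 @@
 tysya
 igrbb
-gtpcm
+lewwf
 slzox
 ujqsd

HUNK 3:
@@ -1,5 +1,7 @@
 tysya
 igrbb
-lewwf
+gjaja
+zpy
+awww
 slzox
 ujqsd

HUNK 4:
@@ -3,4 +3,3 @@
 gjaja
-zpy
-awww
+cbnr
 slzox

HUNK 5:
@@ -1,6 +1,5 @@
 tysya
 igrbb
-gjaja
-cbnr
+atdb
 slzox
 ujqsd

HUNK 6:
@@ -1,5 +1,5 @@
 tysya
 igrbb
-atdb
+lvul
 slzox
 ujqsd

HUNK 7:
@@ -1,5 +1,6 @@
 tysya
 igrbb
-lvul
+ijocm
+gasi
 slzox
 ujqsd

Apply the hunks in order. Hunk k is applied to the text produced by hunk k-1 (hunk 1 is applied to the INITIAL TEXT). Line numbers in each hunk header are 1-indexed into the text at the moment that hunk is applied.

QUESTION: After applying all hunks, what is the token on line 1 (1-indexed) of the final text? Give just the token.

Answer: tysya

Derivation:
Hunk 1: at line 2 remove [ibpq,ipyen] add [gtpcm] -> 5 lines: tysya igrbb gtpcm slzox ujqsd
Hunk 2: at line 1 remove [gtpcm] add [lewwf] -> 5 lines: tysya igrbb lewwf slzox ujqsd
Hunk 3: at line 1 remove [lewwf] add [gjaja,zpy,awww] -> 7 lines: tysya igrbb gjaja zpy awww slzox ujqsd
Hunk 4: at line 3 remove [zpy,awww] add [cbnr] -> 6 lines: tysya igrbb gjaja cbnr slzox ujqsd
Hunk 5: at line 1 remove [gjaja,cbnr] add [atdb] -> 5 lines: tysya igrbb atdb slzox ujqsd
Hunk 6: at line 1 remove [atdb] add [lvul] -> 5 lines: tysya igrbb lvul slzox ujqsd
Hunk 7: at line 1 remove [lvul] add [ijocm,gasi] -> 6 lines: tysya igrbb ijocm gasi slzox ujqsd
Final line 1: tysya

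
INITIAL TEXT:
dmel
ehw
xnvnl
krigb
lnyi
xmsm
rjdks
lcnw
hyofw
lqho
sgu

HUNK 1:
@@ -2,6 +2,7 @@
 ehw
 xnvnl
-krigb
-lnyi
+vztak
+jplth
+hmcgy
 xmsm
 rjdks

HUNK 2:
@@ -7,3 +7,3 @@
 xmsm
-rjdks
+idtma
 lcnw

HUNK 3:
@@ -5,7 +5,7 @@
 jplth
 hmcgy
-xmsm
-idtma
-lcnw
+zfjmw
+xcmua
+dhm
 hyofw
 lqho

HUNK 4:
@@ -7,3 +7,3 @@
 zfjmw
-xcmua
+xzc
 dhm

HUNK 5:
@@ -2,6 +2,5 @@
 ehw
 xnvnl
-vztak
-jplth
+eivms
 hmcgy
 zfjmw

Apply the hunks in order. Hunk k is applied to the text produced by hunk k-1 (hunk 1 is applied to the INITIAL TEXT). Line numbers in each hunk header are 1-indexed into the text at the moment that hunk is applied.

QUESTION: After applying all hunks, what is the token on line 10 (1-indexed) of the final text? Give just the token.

Answer: lqho

Derivation:
Hunk 1: at line 2 remove [krigb,lnyi] add [vztak,jplth,hmcgy] -> 12 lines: dmel ehw xnvnl vztak jplth hmcgy xmsm rjdks lcnw hyofw lqho sgu
Hunk 2: at line 7 remove [rjdks] add [idtma] -> 12 lines: dmel ehw xnvnl vztak jplth hmcgy xmsm idtma lcnw hyofw lqho sgu
Hunk 3: at line 5 remove [xmsm,idtma,lcnw] add [zfjmw,xcmua,dhm] -> 12 lines: dmel ehw xnvnl vztak jplth hmcgy zfjmw xcmua dhm hyofw lqho sgu
Hunk 4: at line 7 remove [xcmua] add [xzc] -> 12 lines: dmel ehw xnvnl vztak jplth hmcgy zfjmw xzc dhm hyofw lqho sgu
Hunk 5: at line 2 remove [vztak,jplth] add [eivms] -> 11 lines: dmel ehw xnvnl eivms hmcgy zfjmw xzc dhm hyofw lqho sgu
Final line 10: lqho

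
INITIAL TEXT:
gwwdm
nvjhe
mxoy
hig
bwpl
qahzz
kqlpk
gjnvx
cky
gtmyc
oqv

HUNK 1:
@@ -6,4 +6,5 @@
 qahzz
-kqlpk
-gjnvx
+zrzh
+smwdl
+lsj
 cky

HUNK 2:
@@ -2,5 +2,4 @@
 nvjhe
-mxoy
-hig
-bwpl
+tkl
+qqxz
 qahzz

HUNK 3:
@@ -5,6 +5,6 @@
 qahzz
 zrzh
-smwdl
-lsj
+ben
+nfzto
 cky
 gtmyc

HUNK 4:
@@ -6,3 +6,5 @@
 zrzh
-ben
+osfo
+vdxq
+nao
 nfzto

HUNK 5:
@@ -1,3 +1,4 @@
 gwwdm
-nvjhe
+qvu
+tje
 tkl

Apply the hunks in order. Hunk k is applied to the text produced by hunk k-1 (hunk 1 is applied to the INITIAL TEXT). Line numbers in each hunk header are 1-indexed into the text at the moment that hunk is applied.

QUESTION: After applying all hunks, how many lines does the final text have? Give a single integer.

Answer: 14

Derivation:
Hunk 1: at line 6 remove [kqlpk,gjnvx] add [zrzh,smwdl,lsj] -> 12 lines: gwwdm nvjhe mxoy hig bwpl qahzz zrzh smwdl lsj cky gtmyc oqv
Hunk 2: at line 2 remove [mxoy,hig,bwpl] add [tkl,qqxz] -> 11 lines: gwwdm nvjhe tkl qqxz qahzz zrzh smwdl lsj cky gtmyc oqv
Hunk 3: at line 5 remove [smwdl,lsj] add [ben,nfzto] -> 11 lines: gwwdm nvjhe tkl qqxz qahzz zrzh ben nfzto cky gtmyc oqv
Hunk 4: at line 6 remove [ben] add [osfo,vdxq,nao] -> 13 lines: gwwdm nvjhe tkl qqxz qahzz zrzh osfo vdxq nao nfzto cky gtmyc oqv
Hunk 5: at line 1 remove [nvjhe] add [qvu,tje] -> 14 lines: gwwdm qvu tje tkl qqxz qahzz zrzh osfo vdxq nao nfzto cky gtmyc oqv
Final line count: 14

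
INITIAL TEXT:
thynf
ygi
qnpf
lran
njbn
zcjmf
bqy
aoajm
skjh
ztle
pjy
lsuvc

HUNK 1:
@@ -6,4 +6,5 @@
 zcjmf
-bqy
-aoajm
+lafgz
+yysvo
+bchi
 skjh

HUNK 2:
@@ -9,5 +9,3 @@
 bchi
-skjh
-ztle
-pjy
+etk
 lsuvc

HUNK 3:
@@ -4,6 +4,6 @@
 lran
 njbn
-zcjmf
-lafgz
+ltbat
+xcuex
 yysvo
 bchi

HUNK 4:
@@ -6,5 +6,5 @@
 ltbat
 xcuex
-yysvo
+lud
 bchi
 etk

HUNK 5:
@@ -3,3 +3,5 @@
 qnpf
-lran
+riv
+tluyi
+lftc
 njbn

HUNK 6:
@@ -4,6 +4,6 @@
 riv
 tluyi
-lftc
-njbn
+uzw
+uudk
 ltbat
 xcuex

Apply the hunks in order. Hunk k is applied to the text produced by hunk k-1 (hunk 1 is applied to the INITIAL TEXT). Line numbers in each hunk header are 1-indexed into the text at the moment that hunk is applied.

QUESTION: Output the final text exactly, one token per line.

Hunk 1: at line 6 remove [bqy,aoajm] add [lafgz,yysvo,bchi] -> 13 lines: thynf ygi qnpf lran njbn zcjmf lafgz yysvo bchi skjh ztle pjy lsuvc
Hunk 2: at line 9 remove [skjh,ztle,pjy] add [etk] -> 11 lines: thynf ygi qnpf lran njbn zcjmf lafgz yysvo bchi etk lsuvc
Hunk 3: at line 4 remove [zcjmf,lafgz] add [ltbat,xcuex] -> 11 lines: thynf ygi qnpf lran njbn ltbat xcuex yysvo bchi etk lsuvc
Hunk 4: at line 6 remove [yysvo] add [lud] -> 11 lines: thynf ygi qnpf lran njbn ltbat xcuex lud bchi etk lsuvc
Hunk 5: at line 3 remove [lran] add [riv,tluyi,lftc] -> 13 lines: thynf ygi qnpf riv tluyi lftc njbn ltbat xcuex lud bchi etk lsuvc
Hunk 6: at line 4 remove [lftc,njbn] add [uzw,uudk] -> 13 lines: thynf ygi qnpf riv tluyi uzw uudk ltbat xcuex lud bchi etk lsuvc

Answer: thynf
ygi
qnpf
riv
tluyi
uzw
uudk
ltbat
xcuex
lud
bchi
etk
lsuvc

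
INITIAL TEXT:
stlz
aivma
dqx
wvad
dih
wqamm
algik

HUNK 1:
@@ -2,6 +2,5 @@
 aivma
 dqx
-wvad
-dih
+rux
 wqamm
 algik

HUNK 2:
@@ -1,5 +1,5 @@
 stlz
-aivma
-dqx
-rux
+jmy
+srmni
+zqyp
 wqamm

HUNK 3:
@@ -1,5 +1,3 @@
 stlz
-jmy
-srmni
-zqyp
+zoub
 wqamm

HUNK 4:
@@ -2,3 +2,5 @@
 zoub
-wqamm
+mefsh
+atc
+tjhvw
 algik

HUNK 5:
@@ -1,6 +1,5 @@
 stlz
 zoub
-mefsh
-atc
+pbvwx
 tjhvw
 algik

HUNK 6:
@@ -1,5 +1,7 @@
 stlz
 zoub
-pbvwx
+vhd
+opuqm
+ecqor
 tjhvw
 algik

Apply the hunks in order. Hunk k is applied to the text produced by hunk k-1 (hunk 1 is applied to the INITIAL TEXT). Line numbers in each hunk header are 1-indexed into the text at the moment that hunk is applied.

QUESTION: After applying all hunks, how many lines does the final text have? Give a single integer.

Hunk 1: at line 2 remove [wvad,dih] add [rux] -> 6 lines: stlz aivma dqx rux wqamm algik
Hunk 2: at line 1 remove [aivma,dqx,rux] add [jmy,srmni,zqyp] -> 6 lines: stlz jmy srmni zqyp wqamm algik
Hunk 3: at line 1 remove [jmy,srmni,zqyp] add [zoub] -> 4 lines: stlz zoub wqamm algik
Hunk 4: at line 2 remove [wqamm] add [mefsh,atc,tjhvw] -> 6 lines: stlz zoub mefsh atc tjhvw algik
Hunk 5: at line 1 remove [mefsh,atc] add [pbvwx] -> 5 lines: stlz zoub pbvwx tjhvw algik
Hunk 6: at line 1 remove [pbvwx] add [vhd,opuqm,ecqor] -> 7 lines: stlz zoub vhd opuqm ecqor tjhvw algik
Final line count: 7

Answer: 7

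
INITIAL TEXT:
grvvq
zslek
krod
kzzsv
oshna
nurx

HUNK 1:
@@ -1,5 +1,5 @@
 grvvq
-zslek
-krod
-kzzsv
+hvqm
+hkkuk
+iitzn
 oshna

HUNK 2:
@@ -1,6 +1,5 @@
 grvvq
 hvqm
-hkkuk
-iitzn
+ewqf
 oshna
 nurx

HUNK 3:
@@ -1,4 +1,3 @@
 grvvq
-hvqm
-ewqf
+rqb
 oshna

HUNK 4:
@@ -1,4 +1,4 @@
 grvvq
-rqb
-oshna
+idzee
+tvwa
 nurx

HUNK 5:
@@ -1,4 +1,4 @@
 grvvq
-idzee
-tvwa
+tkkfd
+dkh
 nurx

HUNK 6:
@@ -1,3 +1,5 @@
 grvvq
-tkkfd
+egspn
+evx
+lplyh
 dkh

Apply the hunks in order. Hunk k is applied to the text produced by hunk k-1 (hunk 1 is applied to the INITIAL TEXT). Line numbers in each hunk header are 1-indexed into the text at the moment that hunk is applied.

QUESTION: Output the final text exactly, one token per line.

Answer: grvvq
egspn
evx
lplyh
dkh
nurx

Derivation:
Hunk 1: at line 1 remove [zslek,krod,kzzsv] add [hvqm,hkkuk,iitzn] -> 6 lines: grvvq hvqm hkkuk iitzn oshna nurx
Hunk 2: at line 1 remove [hkkuk,iitzn] add [ewqf] -> 5 lines: grvvq hvqm ewqf oshna nurx
Hunk 3: at line 1 remove [hvqm,ewqf] add [rqb] -> 4 lines: grvvq rqb oshna nurx
Hunk 4: at line 1 remove [rqb,oshna] add [idzee,tvwa] -> 4 lines: grvvq idzee tvwa nurx
Hunk 5: at line 1 remove [idzee,tvwa] add [tkkfd,dkh] -> 4 lines: grvvq tkkfd dkh nurx
Hunk 6: at line 1 remove [tkkfd] add [egspn,evx,lplyh] -> 6 lines: grvvq egspn evx lplyh dkh nurx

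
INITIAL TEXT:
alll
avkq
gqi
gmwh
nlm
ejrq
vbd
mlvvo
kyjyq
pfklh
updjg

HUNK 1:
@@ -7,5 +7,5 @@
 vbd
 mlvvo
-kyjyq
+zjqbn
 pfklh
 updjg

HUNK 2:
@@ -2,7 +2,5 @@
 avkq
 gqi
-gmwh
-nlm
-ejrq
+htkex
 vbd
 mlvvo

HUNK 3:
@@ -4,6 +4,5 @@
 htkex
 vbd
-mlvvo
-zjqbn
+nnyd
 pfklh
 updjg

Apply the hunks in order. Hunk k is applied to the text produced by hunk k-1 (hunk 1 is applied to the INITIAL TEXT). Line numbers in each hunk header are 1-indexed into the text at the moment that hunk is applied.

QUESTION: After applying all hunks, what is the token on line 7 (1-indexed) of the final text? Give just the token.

Answer: pfklh

Derivation:
Hunk 1: at line 7 remove [kyjyq] add [zjqbn] -> 11 lines: alll avkq gqi gmwh nlm ejrq vbd mlvvo zjqbn pfklh updjg
Hunk 2: at line 2 remove [gmwh,nlm,ejrq] add [htkex] -> 9 lines: alll avkq gqi htkex vbd mlvvo zjqbn pfklh updjg
Hunk 3: at line 4 remove [mlvvo,zjqbn] add [nnyd] -> 8 lines: alll avkq gqi htkex vbd nnyd pfklh updjg
Final line 7: pfklh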